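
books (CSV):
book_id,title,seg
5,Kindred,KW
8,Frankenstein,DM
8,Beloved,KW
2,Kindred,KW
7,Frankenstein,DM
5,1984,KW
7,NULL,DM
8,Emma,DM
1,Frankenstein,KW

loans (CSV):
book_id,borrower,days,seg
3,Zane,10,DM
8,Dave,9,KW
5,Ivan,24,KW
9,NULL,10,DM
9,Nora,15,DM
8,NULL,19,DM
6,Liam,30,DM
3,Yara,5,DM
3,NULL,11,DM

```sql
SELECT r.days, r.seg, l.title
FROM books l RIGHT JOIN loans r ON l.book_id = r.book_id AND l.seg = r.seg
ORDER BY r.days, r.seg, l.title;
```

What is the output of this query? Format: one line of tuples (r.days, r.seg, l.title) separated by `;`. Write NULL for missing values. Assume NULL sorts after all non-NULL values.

RIGHT JOIN keeps every row from `loans`; unmatched rows get NULL for `books`'s columns.
Matching on l.book_id = r.book_id AND l.seg = r.seg.
Matched pairs: 5; unmatched r rows kept: 6.

(5, DM, NULL); (9, KW, Beloved); (10, DM, NULL); (10, DM, NULL); (11, DM, NULL); (15, DM, NULL); (19, DM, Emma); (19, DM, Frankenstein); (24, KW, 1984); (24, KW, Kindred); (30, DM, NULL)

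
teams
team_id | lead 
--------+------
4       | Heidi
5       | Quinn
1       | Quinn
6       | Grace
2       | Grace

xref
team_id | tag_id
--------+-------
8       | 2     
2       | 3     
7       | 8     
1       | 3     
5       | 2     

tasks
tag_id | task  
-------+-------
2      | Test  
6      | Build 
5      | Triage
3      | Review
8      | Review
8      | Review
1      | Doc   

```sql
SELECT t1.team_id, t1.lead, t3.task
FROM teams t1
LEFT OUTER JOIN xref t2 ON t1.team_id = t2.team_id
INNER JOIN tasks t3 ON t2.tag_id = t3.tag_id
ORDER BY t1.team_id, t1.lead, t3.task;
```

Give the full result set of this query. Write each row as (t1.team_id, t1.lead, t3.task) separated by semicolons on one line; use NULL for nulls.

Step 1 — t1 LEFT JOIN t2 on team_id → 5 row(s).
Then INNER JOIN `tasks t3` on tag_id: keep only rows whose t2.tag_id appears in t3.

(1, Quinn, Review); (2, Grace, Review); (5, Quinn, Test)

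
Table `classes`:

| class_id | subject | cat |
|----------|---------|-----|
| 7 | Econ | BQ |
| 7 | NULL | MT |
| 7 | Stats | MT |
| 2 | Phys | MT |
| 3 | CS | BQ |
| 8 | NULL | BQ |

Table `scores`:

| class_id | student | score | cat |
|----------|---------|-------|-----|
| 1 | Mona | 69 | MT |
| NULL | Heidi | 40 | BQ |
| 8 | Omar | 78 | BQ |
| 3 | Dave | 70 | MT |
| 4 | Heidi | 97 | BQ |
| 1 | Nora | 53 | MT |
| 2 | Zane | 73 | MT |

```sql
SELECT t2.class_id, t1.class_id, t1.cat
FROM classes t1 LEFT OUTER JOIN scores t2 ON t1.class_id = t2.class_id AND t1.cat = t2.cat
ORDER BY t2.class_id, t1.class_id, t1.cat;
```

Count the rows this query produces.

LEFT JOIN keeps every row from `classes`; unmatched rows get NULL for `scores`'s columns.
Matching on t1.class_id = t2.class_id AND t1.cat = t2.cat. A NULL in a compared column never satisfies the condition.
- t1[0] class_id=7, cat=BQ → no match; kept with NULLs on the t2 side.
- t1[1] class_id=7, cat=MT → no match; kept with NULLs on the t2 side.
- t1[2] class_id=7, cat=MT → no match; kept with NULLs on the t2 side.
- t1[3] class_id=2, cat=MT → 1 match(es) in t2 → 1 row(s).
- t1[4] class_id=3, cat=BQ → no match; kept with NULLs on the t2 side.
- t1[5] class_id=8, cat=BQ → 1 match(es) in t2 → 1 row(s).
Total: 2 matched + 4 padded = 6 rows.

6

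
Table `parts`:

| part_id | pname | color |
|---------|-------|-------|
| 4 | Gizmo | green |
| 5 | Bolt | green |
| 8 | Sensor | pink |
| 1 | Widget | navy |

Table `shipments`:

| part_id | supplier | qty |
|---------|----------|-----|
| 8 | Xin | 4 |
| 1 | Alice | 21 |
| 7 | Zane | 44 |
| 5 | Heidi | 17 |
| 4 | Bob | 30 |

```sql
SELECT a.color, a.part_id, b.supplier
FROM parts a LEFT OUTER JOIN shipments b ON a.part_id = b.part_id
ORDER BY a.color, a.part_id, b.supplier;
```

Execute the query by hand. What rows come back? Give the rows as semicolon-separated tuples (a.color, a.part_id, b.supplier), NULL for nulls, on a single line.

(green, 4, Bob); (green, 5, Heidi); (navy, 1, Alice); (pink, 8, Xin)

LEFT JOIN keeps every row from `parts`; unmatched rows get NULL for `shipments`'s columns.
Matching on a.part_id = b.part_id.
- part_id=4: 1 matching b row(s), so 1 row(s) emitted.
- part_id=5: 1 matching b row(s), so 1 row(s) emitted.
- part_id=8: 1 matching b row(s), so 1 row(s) emitted.
- part_id=1: 1 matching b row(s), so 1 row(s) emitted.
After projecting and ordering:
a.color | a.part_id | b.supplier
green | 4 | Bob
green | 5 | Heidi
navy | 1 | Alice
pink | 8 | Xin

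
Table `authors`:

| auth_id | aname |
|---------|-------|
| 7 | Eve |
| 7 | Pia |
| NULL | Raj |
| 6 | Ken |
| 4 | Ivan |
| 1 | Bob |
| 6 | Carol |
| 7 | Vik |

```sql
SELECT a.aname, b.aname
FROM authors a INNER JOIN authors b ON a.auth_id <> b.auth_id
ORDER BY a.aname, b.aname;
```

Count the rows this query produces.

INNER JOIN keeps only pairs where the ON condition holds.
Matching on a.auth_id <> b.auth_id. A NULL in a compared column never satisfies the condition.
- a (auth_id=7) pairs with 4 row(s) of b.
- a (auth_id=7) pairs with 4 row(s) of b.
- a (auth_id=NULL) has no partner → excluded.
- a (auth_id=6) pairs with 5 row(s) of b.
- a (auth_id=4) pairs with 6 row(s) of b.
- a (auth_id=1) pairs with 6 row(s) of b.
- a (auth_id=6) pairs with 5 row(s) of b.
- a (auth_id=7) pairs with 4 row(s) of b.
Total: 34 rows.

34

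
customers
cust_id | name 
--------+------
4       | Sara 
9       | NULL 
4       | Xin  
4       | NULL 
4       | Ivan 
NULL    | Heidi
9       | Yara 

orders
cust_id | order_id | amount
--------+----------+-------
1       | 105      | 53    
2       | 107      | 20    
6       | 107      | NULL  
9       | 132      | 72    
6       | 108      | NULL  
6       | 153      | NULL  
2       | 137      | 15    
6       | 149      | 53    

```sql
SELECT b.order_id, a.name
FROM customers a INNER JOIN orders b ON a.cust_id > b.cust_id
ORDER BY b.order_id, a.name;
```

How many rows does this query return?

INNER JOIN keeps only pairs where the ON condition holds.
Matching on a.cust_id > b.cust_id. A NULL in a compared column never satisfies the condition.
- a (cust_id=4) pairs with 3 row(s) of b.
- a (cust_id=9) pairs with 7 row(s) of b.
- a (cust_id=4) pairs with 3 row(s) of b.
- a (cust_id=4) pairs with 3 row(s) of b.
- a (cust_id=4) pairs with 3 row(s) of b.
- a (cust_id=NULL) has no partner → excluded.
- a (cust_id=9) pairs with 7 row(s) of b.
Total: 26 rows.

26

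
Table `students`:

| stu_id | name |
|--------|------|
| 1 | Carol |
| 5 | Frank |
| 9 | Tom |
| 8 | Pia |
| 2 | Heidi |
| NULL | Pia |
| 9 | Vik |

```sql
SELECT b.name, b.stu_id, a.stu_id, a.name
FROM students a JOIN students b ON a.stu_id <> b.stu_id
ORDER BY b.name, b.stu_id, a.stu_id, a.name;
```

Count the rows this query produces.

28

INNER JOIN keeps only pairs where the ON condition holds.
Matching on a.stu_id <> b.stu_id. A NULL in a compared column never satisfies the condition.
Matched pairs: 28.
Total: 28 rows.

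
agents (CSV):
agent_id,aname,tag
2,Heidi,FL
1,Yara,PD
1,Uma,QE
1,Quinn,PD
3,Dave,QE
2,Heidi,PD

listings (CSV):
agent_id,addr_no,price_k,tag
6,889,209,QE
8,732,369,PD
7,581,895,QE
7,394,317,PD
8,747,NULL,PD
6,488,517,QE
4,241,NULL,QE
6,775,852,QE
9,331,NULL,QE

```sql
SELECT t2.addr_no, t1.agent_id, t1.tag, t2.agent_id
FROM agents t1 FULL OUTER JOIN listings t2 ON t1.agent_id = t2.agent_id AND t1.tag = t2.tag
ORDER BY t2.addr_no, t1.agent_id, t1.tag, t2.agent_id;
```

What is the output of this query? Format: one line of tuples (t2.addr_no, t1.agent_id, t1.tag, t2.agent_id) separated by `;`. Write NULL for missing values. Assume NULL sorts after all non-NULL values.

FULL OUTER JOIN keeps every row from both sides; unmatched rows get NULL for the other side's columns.
Matching on t1.agent_id = t2.agent_id AND t1.tag = t2.tag.
- agent_id=2, tag=FL: no t2 row matches, row kept with t2 columns NULL.
- agent_id=1, tag=PD: no t2 row matches, row kept with t2 columns NULL.
- agent_id=1, tag=QE: no t2 row matches, row kept with t2 columns NULL.
- agent_id=1, tag=PD: no t2 row matches, row kept with t2 columns NULL.
- agent_id=3, tag=QE: no t2 row matches, row kept with t2 columns NULL.
- agent_id=2, tag=PD: no t2 row matches, row kept with t2 columns NULL.
- plus 9 unmatched t2 row(s), each kept with NULL t1 columns.

(241, NULL, NULL, 4); (331, NULL, NULL, 9); (394, NULL, NULL, 7); (488, NULL, NULL, 6); (581, NULL, NULL, 7); (732, NULL, NULL, 8); (747, NULL, NULL, 8); (775, NULL, NULL, 6); (889, NULL, NULL, 6); (NULL, 1, PD, NULL); (NULL, 1, PD, NULL); (NULL, 1, QE, NULL); (NULL, 2, FL, NULL); (NULL, 2, PD, NULL); (NULL, 3, QE, NULL)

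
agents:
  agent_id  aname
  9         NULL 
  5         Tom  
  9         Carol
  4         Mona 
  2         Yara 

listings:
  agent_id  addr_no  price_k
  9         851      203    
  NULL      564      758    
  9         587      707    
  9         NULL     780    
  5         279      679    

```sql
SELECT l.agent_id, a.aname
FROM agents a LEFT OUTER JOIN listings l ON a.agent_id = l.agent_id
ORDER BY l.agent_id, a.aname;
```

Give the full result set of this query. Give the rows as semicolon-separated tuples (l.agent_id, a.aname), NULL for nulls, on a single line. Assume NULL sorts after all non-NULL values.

LEFT JOIN keeps every row from `agents`; unmatched rows get NULL for `listings`'s columns.
Matching on a.agent_id = l.agent_id. A NULL in a compared column never satisfies the condition.
Matched pairs: 7; unmatched a rows kept: 2.

(5, Tom); (9, Carol); (9, Carol); (9, Carol); (9, NULL); (9, NULL); (9, NULL); (NULL, Mona); (NULL, Yara)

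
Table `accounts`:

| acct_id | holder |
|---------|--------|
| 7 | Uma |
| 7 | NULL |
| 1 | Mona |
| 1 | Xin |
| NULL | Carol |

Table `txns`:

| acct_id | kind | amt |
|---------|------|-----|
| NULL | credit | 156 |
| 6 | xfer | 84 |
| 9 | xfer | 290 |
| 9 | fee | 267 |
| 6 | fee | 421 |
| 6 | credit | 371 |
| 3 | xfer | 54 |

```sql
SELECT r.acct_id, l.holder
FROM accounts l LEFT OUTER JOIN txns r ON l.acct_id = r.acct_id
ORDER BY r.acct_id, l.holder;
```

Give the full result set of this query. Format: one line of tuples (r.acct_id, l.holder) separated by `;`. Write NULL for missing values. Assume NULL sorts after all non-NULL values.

LEFT JOIN keeps every row from `accounts`; unmatched rows get NULL for `txns`'s columns.
Matching on l.acct_id = r.acct_id. A NULL in a compared column never satisfies the condition.
Matched pairs: 0; unmatched l rows kept: 5.

(NULL, Carol); (NULL, Mona); (NULL, Uma); (NULL, Xin); (NULL, NULL)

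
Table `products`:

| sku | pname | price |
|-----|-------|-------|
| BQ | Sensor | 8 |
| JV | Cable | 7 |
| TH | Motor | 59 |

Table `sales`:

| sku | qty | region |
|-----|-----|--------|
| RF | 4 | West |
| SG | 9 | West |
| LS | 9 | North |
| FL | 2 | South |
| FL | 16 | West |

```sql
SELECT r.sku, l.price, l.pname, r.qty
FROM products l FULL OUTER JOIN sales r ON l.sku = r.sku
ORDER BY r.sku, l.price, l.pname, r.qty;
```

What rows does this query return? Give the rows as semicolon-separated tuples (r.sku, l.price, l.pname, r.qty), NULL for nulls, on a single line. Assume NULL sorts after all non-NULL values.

FULL OUTER JOIN keeps every row from both sides; unmatched rows get NULL for the other side's columns.
Matching on l.sku = r.sku.
- l[0] sku=BQ → no match; kept with NULLs on the r side.
- l[1] sku=JV → no match; kept with NULLs on the r side.
- l[2] sku=TH → no match; kept with NULLs on the r side.
- 5 row(s) from r found no l partner → padded with NULL.
After projecting and ordering:
r.sku | l.price | l.pname | r.qty
FL | NULL | NULL | 2
FL | NULL | NULL | 16
LS | NULL | NULL | 9
RF | NULL | NULL | 4
SG | NULL | NULL | 9
NULL | 7 | Cable | NULL
NULL | 8 | Sensor | NULL
NULL | 59 | Motor | NULL

(FL, NULL, NULL, 2); (FL, NULL, NULL, 16); (LS, NULL, NULL, 9); (RF, NULL, NULL, 4); (SG, NULL, NULL, 9); (NULL, 7, Cable, NULL); (NULL, 8, Sensor, NULL); (NULL, 59, Motor, NULL)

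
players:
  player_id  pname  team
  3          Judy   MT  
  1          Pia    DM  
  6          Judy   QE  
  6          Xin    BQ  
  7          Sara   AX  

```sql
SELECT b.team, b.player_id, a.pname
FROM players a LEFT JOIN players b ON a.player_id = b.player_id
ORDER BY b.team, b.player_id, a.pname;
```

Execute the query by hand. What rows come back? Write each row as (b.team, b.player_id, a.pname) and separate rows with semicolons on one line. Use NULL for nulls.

LEFT JOIN keeps every row from `players a`; unmatched rows get NULL for `players b`'s columns.
Matching on a.player_id = b.player_id.
- player_id=3: 1 matching b row(s), so 1 row(s) emitted.
- player_id=1: 1 matching b row(s), so 1 row(s) emitted.
- player_id=6: 2 matching b row(s), so 2 row(s) emitted.
- player_id=6: 2 matching b row(s), so 2 row(s) emitted.
- player_id=7: 1 matching b row(s), so 1 row(s) emitted.
After projecting and ordering:
b.team | b.player_id | a.pname
AX | 7 | Sara
BQ | 6 | Judy
BQ | 6 | Xin
DM | 1 | Pia
MT | 3 | Judy
QE | 6 | Judy
QE | 6 | Xin

(AX, 7, Sara); (BQ, 6, Judy); (BQ, 6, Xin); (DM, 1, Pia); (MT, 3, Judy); (QE, 6, Judy); (QE, 6, Xin)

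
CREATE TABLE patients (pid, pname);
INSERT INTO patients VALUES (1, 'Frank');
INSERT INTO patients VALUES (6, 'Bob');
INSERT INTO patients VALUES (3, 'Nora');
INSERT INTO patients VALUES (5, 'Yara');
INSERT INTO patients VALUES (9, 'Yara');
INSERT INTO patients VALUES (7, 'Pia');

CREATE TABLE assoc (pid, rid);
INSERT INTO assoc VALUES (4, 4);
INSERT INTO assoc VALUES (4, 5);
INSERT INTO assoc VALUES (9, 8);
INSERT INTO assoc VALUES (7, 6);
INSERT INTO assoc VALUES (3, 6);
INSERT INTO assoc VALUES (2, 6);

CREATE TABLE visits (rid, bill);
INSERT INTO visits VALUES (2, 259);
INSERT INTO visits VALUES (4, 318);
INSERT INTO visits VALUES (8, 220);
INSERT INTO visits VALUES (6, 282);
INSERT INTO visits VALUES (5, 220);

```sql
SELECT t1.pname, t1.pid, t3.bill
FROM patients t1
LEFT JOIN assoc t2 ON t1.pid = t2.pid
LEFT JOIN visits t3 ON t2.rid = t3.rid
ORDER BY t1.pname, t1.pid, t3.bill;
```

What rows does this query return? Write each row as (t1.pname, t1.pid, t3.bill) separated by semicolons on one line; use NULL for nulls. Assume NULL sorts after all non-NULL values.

Step 1 — t1 LEFT JOIN t2 on pid → 6 row(s).
Then LEFT JOIN `visits t3` on rid: each of those 6 rows is kept; rows whose t2.rid has no match in t3 get NULL for t3's columns.

(Bob, 6, NULL); (Frank, 1, NULL); (Nora, 3, 282); (Pia, 7, 282); (Yara, 5, NULL); (Yara, 9, 220)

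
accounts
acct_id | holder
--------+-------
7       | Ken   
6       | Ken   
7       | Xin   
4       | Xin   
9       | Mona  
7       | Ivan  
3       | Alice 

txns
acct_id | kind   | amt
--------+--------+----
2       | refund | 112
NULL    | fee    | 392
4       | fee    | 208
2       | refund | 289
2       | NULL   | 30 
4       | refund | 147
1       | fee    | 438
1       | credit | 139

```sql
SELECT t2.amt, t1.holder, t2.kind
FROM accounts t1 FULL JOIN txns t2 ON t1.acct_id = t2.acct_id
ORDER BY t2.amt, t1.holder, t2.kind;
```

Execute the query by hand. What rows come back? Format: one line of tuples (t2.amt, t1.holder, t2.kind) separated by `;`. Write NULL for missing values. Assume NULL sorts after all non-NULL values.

FULL OUTER JOIN keeps every row from both sides; unmatched rows get NULL for the other side's columns.
Matching on t1.acct_id = t2.acct_id. A NULL in a compared column never satisfies the condition.
- acct_id=7: no t2 row matches, row kept with t2 columns NULL.
- acct_id=6: no t2 row matches, row kept with t2 columns NULL.
- acct_id=7: no t2 row matches, row kept with t2 columns NULL.
- acct_id=4: 2 matching t2 row(s), so 2 row(s) emitted.
- acct_id=9: no t2 row matches, row kept with t2 columns NULL.
- acct_id=7: no t2 row matches, row kept with t2 columns NULL.
- acct_id=3: no t2 row matches, row kept with t2 columns NULL.
- 6 row(s) from t2 found no t1 partner → padded with NULL.

(30, NULL, NULL); (112, NULL, refund); (139, NULL, credit); (147, Xin, refund); (208, Xin, fee); (289, NULL, refund); (392, NULL, fee); (438, NULL, fee); (NULL, Alice, NULL); (NULL, Ivan, NULL); (NULL, Ken, NULL); (NULL, Ken, NULL); (NULL, Mona, NULL); (NULL, Xin, NULL)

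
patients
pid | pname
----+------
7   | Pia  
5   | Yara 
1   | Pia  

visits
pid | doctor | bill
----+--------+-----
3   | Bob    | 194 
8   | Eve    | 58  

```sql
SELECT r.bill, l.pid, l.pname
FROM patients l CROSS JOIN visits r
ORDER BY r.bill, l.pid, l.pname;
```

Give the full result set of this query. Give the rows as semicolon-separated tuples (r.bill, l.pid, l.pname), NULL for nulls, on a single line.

(58, 1, Pia); (58, 5, Yara); (58, 7, Pia); (194, 1, Pia); (194, 5, Yara); (194, 7, Pia)

CROSS JOIN pairs every row of `patients` with every row of `visits`: 3 × 2 = 6 rows.
After projecting and ordering:
r.bill | l.pid | l.pname
58 | 1 | Pia
58 | 5 | Yara
58 | 7 | Pia
194 | 1 | Pia
194 | 5 | Yara
194 | 7 | Pia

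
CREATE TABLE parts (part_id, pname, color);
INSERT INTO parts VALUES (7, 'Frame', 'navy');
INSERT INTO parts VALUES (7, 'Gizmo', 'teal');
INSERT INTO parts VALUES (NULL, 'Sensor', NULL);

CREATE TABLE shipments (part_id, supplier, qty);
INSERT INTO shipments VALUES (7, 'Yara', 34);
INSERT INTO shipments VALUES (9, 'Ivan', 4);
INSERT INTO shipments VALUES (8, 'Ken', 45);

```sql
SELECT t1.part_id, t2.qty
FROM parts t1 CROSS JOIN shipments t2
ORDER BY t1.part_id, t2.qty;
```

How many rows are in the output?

9

CROSS JOIN pairs every row of `parts` with every row of `shipments`: 3 × 3 = 9 rows.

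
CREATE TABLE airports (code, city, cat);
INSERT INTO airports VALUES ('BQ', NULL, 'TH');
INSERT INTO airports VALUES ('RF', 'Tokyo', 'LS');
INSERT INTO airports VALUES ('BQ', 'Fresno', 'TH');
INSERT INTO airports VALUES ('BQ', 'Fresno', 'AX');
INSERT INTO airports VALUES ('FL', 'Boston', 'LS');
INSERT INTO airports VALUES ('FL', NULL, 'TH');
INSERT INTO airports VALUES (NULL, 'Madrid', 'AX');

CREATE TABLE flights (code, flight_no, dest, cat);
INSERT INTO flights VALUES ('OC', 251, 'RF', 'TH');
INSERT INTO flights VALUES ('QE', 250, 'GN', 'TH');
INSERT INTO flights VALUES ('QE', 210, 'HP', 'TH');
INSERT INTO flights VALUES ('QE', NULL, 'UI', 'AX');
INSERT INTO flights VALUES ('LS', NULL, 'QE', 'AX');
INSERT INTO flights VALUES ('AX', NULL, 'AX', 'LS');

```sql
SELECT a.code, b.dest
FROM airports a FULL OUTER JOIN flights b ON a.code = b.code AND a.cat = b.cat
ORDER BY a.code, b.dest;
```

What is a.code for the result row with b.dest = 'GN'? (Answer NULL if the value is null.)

NULL

FULL OUTER JOIN keeps every row from both sides; unmatched rows get NULL for the other side's columns.
Matching on a.code = b.code AND a.cat = b.cat. A NULL in a compared column never satisfies the condition.
- code=BQ, cat=TH: no b row matches, row kept with b columns NULL.
- code=RF, cat=LS: no b row matches, row kept with b columns NULL.
- code=BQ, cat=TH: no b row matches, row kept with b columns NULL.
- code=BQ, cat=AX: no b row matches, row kept with b columns NULL.
- code=FL, cat=LS: no b row matches, row kept with b columns NULL.
- code=FL, cat=TH: no b row matches, row kept with b columns NULL.
- code=NULL, cat=AX: no b row matches, row kept with b columns NULL.
- 6 b row(s) had no a match → kept, a columns NULL.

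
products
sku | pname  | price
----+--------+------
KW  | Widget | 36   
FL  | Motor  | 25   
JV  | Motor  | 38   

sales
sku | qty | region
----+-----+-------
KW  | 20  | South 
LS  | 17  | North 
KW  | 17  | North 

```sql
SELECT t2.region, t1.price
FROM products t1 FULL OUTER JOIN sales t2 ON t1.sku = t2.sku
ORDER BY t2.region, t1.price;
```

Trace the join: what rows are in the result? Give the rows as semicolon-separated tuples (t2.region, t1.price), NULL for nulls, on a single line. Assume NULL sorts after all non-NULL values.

FULL OUTER JOIN keeps every row from both sides; unmatched rows get NULL for the other side's columns.
Matching on t1.sku = t2.sku.
- t1 row (sku=KW): matches 2 t2 row(s) → 2 output row(s).
- t1 row (sku=FL): no match → kept, t2 columns NULL.
- t1 row (sku=JV): no match → kept, t2 columns NULL.
- 1 t2 row(s) had no t1 match → kept, t1 columns NULL.
After projecting and ordering:
t2.region | t1.price
North | 36
North | NULL
South | 36
NULL | 25
NULL | 38

(North, 36); (North, NULL); (South, 36); (NULL, 25); (NULL, 38)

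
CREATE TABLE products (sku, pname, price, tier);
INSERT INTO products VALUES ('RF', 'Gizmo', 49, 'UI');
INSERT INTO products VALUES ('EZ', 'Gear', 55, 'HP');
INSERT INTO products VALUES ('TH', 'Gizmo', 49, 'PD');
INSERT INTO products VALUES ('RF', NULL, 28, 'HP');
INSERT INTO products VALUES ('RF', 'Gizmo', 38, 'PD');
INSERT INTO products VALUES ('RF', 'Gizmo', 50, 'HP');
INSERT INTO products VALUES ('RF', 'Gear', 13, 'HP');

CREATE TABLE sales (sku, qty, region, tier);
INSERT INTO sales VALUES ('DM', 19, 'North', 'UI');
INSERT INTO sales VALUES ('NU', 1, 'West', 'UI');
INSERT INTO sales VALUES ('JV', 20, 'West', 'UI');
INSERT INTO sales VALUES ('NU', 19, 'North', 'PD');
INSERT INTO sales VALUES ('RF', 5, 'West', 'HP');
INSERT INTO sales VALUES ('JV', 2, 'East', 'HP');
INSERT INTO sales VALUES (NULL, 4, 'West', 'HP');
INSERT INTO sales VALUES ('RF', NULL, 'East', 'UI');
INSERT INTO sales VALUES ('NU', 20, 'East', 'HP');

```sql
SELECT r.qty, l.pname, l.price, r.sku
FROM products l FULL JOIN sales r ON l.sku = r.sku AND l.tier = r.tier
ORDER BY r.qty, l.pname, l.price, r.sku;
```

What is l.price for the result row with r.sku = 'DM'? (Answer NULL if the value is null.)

FULL OUTER JOIN keeps every row from both sides; unmatched rows get NULL for the other side's columns.
Matching on l.sku = r.sku AND l.tier = r.tier. A NULL in a compared column never satisfies the condition.
- sku=RF, tier=UI: 1 matching r row(s), so 1 row(s) emitted.
- sku=EZ, tier=HP: no r row matches, row kept with r columns NULL.
- sku=TH, tier=PD: no r row matches, row kept with r columns NULL.
- sku=RF, tier=HP: 1 matching r row(s), so 1 row(s) emitted.
- sku=RF, tier=PD: no r row matches, row kept with r columns NULL.
- sku=RF, tier=HP: 1 matching r row(s), so 1 row(s) emitted.
- sku=RF, tier=HP: 1 matching r row(s), so 1 row(s) emitted.
- plus 7 unmatched r row(s), each kept with NULL l columns.

NULL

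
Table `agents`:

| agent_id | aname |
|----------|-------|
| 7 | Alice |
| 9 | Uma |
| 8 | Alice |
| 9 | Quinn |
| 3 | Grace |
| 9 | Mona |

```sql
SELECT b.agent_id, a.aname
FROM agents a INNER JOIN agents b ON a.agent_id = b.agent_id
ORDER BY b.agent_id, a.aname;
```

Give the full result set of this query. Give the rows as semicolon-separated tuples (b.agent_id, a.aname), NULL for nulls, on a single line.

(3, Grace); (7, Alice); (8, Alice); (9, Mona); (9, Mona); (9, Mona); (9, Quinn); (9, Quinn); (9, Quinn); (9, Uma); (9, Uma); (9, Uma)

INNER JOIN keeps only pairs where the ON condition holds.
Matching on a.agent_id = b.agent_id.
- agent_id=7: 1 matching b row(s), so 1 row(s) emitted.
- agent_id=9: 3 matching b row(s), so 3 row(s) emitted.
- agent_id=8: 1 matching b row(s), so 1 row(s) emitted.
- agent_id=9: 3 matching b row(s), so 3 row(s) emitted.
- agent_id=3: 1 matching b row(s), so 1 row(s) emitted.
- agent_id=9: 3 matching b row(s), so 3 row(s) emitted.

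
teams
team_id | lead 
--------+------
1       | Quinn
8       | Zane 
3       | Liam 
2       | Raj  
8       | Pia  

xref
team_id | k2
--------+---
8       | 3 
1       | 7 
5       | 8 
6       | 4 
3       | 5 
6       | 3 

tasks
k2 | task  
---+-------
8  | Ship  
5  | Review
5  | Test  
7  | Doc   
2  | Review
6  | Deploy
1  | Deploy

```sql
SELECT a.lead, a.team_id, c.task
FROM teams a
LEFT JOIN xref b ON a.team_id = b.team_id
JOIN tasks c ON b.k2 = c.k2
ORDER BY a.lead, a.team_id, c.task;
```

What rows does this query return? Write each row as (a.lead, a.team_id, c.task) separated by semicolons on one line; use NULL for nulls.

Joins associate left-to-right: teams LEFT JOIN xref on team_id gives 5 intermediate row(s).
Then INNER JOIN `tasks c` on k2: keep only rows whose b.k2 appears in c.

(Liam, 3, Review); (Liam, 3, Test); (Quinn, 1, Doc)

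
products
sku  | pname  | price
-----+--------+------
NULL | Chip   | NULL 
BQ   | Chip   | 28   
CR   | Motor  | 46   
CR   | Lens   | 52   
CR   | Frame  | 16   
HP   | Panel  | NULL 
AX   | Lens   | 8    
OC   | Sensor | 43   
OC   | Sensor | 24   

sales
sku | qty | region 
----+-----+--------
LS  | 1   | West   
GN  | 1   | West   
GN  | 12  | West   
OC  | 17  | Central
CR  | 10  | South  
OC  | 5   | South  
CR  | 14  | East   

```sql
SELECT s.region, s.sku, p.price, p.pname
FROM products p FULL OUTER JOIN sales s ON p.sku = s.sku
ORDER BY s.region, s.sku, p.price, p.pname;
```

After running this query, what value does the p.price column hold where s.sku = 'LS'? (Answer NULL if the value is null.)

FULL OUTER JOIN keeps every row from both sides; unmatched rows get NULL for the other side's columns.
Matching on p.sku = s.sku. A NULL in a compared column never satisfies the condition.
- p (sku=NULL) has no partner → padded with NULL.
- p (sku=BQ) has no partner → padded with NULL.
- p (sku=CR) pairs with 2 row(s) of s.
- p (sku=CR) pairs with 2 row(s) of s.
- p (sku=CR) pairs with 2 row(s) of s.
- p (sku=HP) has no partner → padded with NULL.
- p (sku=AX) has no partner → padded with NULL.
- p (sku=OC) pairs with 2 row(s) of s.
- p (sku=OC) pairs with 2 row(s) of s.
- plus 3 unmatched s row(s), each kept with NULL p columns.

NULL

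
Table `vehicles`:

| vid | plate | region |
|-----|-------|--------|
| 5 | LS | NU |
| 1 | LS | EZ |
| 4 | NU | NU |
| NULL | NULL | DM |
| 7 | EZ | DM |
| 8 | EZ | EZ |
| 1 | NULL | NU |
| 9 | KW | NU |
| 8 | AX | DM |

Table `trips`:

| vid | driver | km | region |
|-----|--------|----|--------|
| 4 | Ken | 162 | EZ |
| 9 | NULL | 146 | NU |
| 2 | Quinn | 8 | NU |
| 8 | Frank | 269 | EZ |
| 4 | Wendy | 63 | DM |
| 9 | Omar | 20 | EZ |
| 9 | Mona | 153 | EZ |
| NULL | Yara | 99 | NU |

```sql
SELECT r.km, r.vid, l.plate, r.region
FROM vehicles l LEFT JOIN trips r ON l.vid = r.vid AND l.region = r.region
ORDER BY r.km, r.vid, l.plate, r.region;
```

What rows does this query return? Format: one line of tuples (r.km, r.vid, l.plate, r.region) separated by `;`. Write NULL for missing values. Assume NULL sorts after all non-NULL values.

(146, 9, KW, NU); (269, 8, EZ, EZ); (NULL, NULL, AX, NULL); (NULL, NULL, EZ, NULL); (NULL, NULL, LS, NULL); (NULL, NULL, LS, NULL); (NULL, NULL, NU, NULL); (NULL, NULL, NULL, NULL); (NULL, NULL, NULL, NULL)

LEFT JOIN keeps every row from `vehicles`; unmatched rows get NULL for `trips`'s columns.
Matching on l.vid = r.vid AND l.region = r.region. A NULL in a compared column never satisfies the condition.
- l[0] vid=5, region=NU → no match; kept with NULLs on the r side.
- l[1] vid=1, region=EZ → no match; kept with NULLs on the r side.
- l[2] vid=4, region=NU → no match; kept with NULLs on the r side.
- l[3] vid=NULL, region=DM → no match; kept with NULLs on the r side.
- l[4] vid=7, region=DM → no match; kept with NULLs on the r side.
- l[5] vid=8, region=EZ → 1 match(es) in r → 1 row(s).
- l[6] vid=1, region=NU → no match; kept with NULLs on the r side.
- l[7] vid=9, region=NU → 1 match(es) in r → 1 row(s).
- l[8] vid=8, region=DM → no match; kept with NULLs on the r side.
After projecting and ordering:
r.km | r.vid | l.plate | r.region
146 | 9 | KW | NU
269 | 8 | EZ | EZ
NULL | NULL | AX | NULL
NULL | NULL | EZ | NULL
NULL | NULL | LS | NULL
NULL | NULL | LS | NULL
NULL | NULL | NU | NULL
NULL | NULL | NULL | NULL
NULL | NULL | NULL | NULL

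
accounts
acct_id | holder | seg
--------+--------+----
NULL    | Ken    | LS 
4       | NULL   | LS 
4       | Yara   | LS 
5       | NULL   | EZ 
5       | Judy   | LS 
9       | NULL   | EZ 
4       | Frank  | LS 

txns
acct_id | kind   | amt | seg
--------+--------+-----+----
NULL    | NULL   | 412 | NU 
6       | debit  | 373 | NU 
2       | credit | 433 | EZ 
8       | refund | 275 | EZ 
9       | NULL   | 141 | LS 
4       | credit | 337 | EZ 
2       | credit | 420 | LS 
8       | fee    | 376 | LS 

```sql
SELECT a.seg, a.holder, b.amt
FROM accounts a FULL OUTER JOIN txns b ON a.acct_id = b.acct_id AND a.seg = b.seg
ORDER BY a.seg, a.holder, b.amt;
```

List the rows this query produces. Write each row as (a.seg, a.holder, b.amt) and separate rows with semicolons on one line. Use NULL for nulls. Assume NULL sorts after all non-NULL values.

FULL OUTER JOIN keeps every row from both sides; unmatched rows get NULL for the other side's columns.
Matching on a.acct_id = b.acct_id AND a.seg = b.seg. A NULL in a compared column never satisfies the condition.
Matched pairs: 0; unmatched a rows kept: 7; unmatched b rows kept: 8.

(EZ, NULL, NULL); (EZ, NULL, NULL); (LS, Frank, NULL); (LS, Judy, NULL); (LS, Ken, NULL); (LS, Yara, NULL); (LS, NULL, NULL); (NULL, NULL, 141); (NULL, NULL, 275); (NULL, NULL, 337); (NULL, NULL, 373); (NULL, NULL, 376); (NULL, NULL, 412); (NULL, NULL, 420); (NULL, NULL, 433)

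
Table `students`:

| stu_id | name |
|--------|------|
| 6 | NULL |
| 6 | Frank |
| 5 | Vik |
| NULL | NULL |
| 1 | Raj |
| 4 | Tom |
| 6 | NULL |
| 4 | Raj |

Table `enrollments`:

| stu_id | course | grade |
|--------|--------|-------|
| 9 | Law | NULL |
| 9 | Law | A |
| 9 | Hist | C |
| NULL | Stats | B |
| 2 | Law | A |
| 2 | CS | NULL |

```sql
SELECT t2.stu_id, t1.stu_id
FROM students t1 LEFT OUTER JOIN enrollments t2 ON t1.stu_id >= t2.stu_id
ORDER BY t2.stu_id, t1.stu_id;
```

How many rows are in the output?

14

LEFT JOIN keeps every row from `students`; unmatched rows get NULL for `enrollments`'s columns.
Matching on t1.stu_id >= t2.stu_id. A NULL in a compared column never satisfies the condition.
Matched pairs: 12; unmatched t1 rows kept: 2.
Total: 12 matched + 2 padded = 14 rows.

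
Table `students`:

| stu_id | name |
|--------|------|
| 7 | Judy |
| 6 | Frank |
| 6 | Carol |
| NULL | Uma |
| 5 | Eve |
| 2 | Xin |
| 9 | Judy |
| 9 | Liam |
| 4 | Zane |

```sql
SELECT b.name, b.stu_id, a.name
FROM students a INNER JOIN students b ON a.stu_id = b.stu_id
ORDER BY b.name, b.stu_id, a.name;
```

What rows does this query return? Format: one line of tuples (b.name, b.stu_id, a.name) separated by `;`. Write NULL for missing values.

(Carol, 6, Carol); (Carol, 6, Frank); (Eve, 5, Eve); (Frank, 6, Carol); (Frank, 6, Frank); (Judy, 7, Judy); (Judy, 9, Judy); (Judy, 9, Liam); (Liam, 9, Judy); (Liam, 9, Liam); (Xin, 2, Xin); (Zane, 4, Zane)

INNER JOIN keeps only pairs where the ON condition holds.
Matching on a.stu_id = b.stu_id. A NULL in a compared column never satisfies the condition.
Matched pairs: 12.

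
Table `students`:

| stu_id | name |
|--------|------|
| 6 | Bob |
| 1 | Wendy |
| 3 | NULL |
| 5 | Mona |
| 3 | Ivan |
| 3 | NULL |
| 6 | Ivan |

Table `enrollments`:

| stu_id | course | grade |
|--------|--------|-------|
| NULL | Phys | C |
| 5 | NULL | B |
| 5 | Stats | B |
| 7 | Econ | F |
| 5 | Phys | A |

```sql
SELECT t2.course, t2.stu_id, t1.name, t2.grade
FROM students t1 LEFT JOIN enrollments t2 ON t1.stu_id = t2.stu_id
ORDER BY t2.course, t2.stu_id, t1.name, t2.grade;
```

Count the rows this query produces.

LEFT JOIN keeps every row from `students`; unmatched rows get NULL for `enrollments`'s columns.
Matching on t1.stu_id = t2.stu_id. A NULL in a compared column never satisfies the condition.
Matched pairs: 3; unmatched t1 rows kept: 6.
Total: 3 matched + 6 padded = 9 rows.

9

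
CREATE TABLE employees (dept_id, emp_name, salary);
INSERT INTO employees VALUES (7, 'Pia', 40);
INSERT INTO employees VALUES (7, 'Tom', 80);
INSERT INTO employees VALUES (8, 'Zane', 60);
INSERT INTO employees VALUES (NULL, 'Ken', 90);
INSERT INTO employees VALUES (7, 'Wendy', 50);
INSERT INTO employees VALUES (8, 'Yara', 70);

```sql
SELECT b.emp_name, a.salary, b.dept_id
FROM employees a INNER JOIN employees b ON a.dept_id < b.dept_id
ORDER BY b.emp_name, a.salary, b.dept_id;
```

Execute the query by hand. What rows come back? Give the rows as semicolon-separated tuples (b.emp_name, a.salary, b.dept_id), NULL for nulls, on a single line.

(Yara, 40, 8); (Yara, 50, 8); (Yara, 80, 8); (Zane, 40, 8); (Zane, 50, 8); (Zane, 80, 8)

INNER JOIN keeps only pairs where the ON condition holds.
Matching on a.dept_id < b.dept_id. A NULL in a compared column never satisfies the condition.
- dept_id=7: 2 matching b row(s), so 2 row(s) emitted.
- dept_id=7: 2 matching b row(s), so 2 row(s) emitted.
- dept_id=8: no matching b row, dropped.
- dept_id=NULL: no matching b row, dropped.
- dept_id=7: 2 matching b row(s), so 2 row(s) emitted.
- dept_id=8: no matching b row, dropped.
After projecting and ordering:
b.emp_name | a.salary | b.dept_id
Yara | 40 | 8
Yara | 50 | 8
Yara | 80 | 8
Zane | 40 | 8
Zane | 50 | 8
Zane | 80 | 8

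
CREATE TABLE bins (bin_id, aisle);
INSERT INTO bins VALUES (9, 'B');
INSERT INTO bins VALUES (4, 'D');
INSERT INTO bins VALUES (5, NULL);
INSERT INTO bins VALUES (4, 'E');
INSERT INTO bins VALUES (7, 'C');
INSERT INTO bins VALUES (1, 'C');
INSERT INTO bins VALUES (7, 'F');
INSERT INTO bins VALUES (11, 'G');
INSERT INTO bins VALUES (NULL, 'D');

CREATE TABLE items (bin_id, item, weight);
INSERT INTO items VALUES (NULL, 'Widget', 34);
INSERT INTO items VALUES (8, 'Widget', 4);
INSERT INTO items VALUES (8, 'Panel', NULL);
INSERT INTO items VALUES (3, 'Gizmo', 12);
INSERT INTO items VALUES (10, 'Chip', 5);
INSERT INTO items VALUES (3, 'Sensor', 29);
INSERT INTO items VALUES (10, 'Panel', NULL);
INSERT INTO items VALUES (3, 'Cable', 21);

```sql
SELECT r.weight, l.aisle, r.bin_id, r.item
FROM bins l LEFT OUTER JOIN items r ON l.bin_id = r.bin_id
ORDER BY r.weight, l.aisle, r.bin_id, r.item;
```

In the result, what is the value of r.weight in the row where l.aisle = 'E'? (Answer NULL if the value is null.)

NULL

LEFT JOIN keeps every row from `bins`; unmatched rows get NULL for `items`'s columns.
Matching on l.bin_id = r.bin_id. A NULL in a compared column never satisfies the condition.
- l[0] bin_id=9 → no match; kept with NULLs on the r side.
- l[1] bin_id=4 → no match; kept with NULLs on the r side.
- l[2] bin_id=5 → no match; kept with NULLs on the r side.
- l[3] bin_id=4 → no match; kept with NULLs on the r side.
- l[4] bin_id=7 → no match; kept with NULLs on the r side.
- l[5] bin_id=1 → no match; kept with NULLs on the r side.
- l[6] bin_id=7 → no match; kept with NULLs on the r side.
- l[7] bin_id=11 → no match; kept with NULLs on the r side.
- l[8] bin_id=NULL → no match; kept with NULLs on the r side.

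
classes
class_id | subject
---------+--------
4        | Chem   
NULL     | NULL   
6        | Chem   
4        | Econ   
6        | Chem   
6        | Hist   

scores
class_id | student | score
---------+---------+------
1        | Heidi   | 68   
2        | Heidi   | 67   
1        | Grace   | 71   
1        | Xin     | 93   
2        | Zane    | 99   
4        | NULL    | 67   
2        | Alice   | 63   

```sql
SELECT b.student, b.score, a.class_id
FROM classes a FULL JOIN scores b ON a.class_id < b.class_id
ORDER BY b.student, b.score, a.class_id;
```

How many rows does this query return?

13

FULL OUTER JOIN keeps every row from both sides; unmatched rows get NULL for the other side's columns.
Matching on a.class_id < b.class_id. A NULL in a compared column never satisfies the condition.
- a (class_id=4) has no partner → padded with NULL.
- a (class_id=NULL) has no partner → padded with NULL.
- a (class_id=6) has no partner → padded with NULL.
- a (class_id=4) has no partner → padded with NULL.
- a (class_id=6) has no partner → padded with NULL.
- a (class_id=6) has no partner → padded with NULL.
- plus 7 unmatched b row(s), each kept with NULL a columns.
Total: 0 matched + 13 padded = 13 rows.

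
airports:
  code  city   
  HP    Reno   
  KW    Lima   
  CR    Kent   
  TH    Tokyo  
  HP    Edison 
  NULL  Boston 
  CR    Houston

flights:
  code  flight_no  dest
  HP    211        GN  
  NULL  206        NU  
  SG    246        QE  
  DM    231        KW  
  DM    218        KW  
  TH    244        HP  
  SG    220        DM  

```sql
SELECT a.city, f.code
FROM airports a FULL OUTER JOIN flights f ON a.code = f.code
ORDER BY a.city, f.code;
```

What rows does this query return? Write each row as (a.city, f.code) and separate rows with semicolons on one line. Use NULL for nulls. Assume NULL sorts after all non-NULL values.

(Boston, NULL); (Edison, HP); (Houston, NULL); (Kent, NULL); (Lima, NULL); (Reno, HP); (Tokyo, TH); (NULL, DM); (NULL, DM); (NULL, SG); (NULL, SG); (NULL, NULL)

FULL OUTER JOIN keeps every row from both sides; unmatched rows get NULL for the other side's columns.
Matching on a.code = f.code. A NULL in a compared column never satisfies the condition.
- a row (code=HP): matches 1 f row(s) → 1 output row(s).
- a row (code=KW): no match → kept, f columns NULL.
- a row (code=CR): no match → kept, f columns NULL.
- a row (code=TH): matches 1 f row(s) → 1 output row(s).
- a row (code=HP): matches 1 f row(s) → 1 output row(s).
- a row (code=NULL): no match → kept, f columns NULL.
- a row (code=CR): no match → kept, f columns NULL.
- 5 f row(s) had no a match → kept, a columns NULL.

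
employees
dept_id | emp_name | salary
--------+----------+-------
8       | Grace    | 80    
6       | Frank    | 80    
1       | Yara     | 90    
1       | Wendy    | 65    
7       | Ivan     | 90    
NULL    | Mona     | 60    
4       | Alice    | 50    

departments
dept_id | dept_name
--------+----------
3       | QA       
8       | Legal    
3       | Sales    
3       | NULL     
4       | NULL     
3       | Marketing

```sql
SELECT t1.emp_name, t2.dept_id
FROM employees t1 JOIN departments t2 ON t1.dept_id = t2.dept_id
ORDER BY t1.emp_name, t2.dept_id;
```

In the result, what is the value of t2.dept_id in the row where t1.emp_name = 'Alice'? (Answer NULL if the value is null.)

4

INNER JOIN keeps only pairs where the ON condition holds.
Matching on t1.dept_id = t2.dept_id. A NULL in a compared column never satisfies the condition.
Matched pairs: 2.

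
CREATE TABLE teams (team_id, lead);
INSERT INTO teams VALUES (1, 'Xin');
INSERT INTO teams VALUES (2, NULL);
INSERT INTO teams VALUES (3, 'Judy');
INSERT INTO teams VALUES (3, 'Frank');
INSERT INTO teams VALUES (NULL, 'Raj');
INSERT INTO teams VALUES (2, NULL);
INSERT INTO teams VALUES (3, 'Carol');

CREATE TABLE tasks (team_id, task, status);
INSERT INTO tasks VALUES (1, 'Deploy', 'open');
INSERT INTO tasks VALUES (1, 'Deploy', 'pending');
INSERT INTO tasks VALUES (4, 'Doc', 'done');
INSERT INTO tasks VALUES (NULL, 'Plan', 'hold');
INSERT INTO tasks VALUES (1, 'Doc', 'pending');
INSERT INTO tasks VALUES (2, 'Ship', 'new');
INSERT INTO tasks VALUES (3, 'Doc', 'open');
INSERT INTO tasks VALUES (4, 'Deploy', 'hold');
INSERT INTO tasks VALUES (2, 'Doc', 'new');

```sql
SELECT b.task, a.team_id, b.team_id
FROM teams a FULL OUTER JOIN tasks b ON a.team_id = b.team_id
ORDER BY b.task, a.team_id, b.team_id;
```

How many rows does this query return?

14

FULL OUTER JOIN keeps every row from both sides; unmatched rows get NULL for the other side's columns.
Matching on a.team_id = b.team_id. A NULL in a compared column never satisfies the condition.
Matched pairs: 10; unmatched a rows kept: 1; unmatched b rows kept: 3.
Total: 10 matched + 4 padded = 14 rows.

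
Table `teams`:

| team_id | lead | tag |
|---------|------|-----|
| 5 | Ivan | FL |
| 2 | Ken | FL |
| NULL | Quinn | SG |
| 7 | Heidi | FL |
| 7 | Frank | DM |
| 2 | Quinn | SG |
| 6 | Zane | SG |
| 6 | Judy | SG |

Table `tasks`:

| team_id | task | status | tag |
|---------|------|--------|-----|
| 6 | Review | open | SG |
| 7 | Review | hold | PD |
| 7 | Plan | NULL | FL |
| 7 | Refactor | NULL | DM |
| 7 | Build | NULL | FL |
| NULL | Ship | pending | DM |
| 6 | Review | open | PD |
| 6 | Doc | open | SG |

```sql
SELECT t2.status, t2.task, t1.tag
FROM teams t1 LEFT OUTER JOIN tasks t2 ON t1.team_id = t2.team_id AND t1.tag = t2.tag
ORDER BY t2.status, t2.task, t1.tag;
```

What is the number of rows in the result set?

11

LEFT JOIN keeps every row from `teams`; unmatched rows get NULL for `tasks`'s columns.
Matching on t1.team_id = t2.team_id AND t1.tag = t2.tag. A NULL in a compared column never satisfies the condition.
Matched pairs: 7; unmatched t1 rows kept: 4.
Total: 7 matched + 4 padded = 11 rows.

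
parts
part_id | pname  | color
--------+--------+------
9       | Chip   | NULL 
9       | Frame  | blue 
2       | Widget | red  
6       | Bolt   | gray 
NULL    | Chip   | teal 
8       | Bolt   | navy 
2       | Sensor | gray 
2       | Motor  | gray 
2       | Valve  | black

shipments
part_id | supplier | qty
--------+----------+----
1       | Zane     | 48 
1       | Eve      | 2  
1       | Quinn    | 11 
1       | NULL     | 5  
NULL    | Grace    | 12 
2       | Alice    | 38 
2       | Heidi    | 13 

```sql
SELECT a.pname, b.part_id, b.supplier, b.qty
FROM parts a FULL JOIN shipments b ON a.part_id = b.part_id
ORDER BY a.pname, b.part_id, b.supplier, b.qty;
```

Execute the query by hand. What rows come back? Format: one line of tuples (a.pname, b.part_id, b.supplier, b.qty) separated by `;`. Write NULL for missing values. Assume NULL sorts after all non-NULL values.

(Bolt, NULL, NULL, NULL); (Bolt, NULL, NULL, NULL); (Chip, NULL, NULL, NULL); (Chip, NULL, NULL, NULL); (Frame, NULL, NULL, NULL); (Motor, 2, Alice, 38); (Motor, 2, Heidi, 13); (Sensor, 2, Alice, 38); (Sensor, 2, Heidi, 13); (Valve, 2, Alice, 38); (Valve, 2, Heidi, 13); (Widget, 2, Alice, 38); (Widget, 2, Heidi, 13); (NULL, 1, Eve, 2); (NULL, 1, Quinn, 11); (NULL, 1, Zane, 48); (NULL, 1, NULL, 5); (NULL, NULL, Grace, 12)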